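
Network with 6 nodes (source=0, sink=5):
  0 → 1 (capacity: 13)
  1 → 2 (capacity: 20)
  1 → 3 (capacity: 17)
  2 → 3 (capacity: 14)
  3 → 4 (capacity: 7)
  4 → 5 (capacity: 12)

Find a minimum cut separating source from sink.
Min cut value = 7, edges: (3,4)

Min cut value: 7
Partition: S = [0, 1, 2, 3], T = [4, 5]
Cut edges: (3,4)

By max-flow min-cut theorem, max flow = min cut = 7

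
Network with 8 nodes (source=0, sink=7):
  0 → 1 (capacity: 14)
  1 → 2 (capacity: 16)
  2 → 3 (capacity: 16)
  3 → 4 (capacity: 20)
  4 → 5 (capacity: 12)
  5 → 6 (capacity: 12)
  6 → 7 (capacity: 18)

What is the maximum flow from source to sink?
Maximum flow = 12

Max flow: 12

Flow assignment:
  0 → 1: 12/14
  1 → 2: 12/16
  2 → 3: 12/16
  3 → 4: 12/20
  4 → 5: 12/12
  5 → 6: 12/12
  6 → 7: 12/18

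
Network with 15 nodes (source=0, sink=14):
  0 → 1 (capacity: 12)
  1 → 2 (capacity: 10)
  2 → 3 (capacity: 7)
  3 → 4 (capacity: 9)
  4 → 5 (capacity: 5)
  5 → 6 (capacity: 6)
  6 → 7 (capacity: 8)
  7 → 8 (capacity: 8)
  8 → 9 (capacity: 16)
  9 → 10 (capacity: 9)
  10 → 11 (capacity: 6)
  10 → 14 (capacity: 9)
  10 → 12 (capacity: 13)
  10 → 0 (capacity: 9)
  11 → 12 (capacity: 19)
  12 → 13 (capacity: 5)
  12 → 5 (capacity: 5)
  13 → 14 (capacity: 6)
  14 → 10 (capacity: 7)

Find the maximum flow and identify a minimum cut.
Max flow = 5, Min cut edges: (4,5)

Maximum flow: 5
Minimum cut: (4,5)
Partition: S = [0, 1, 2, 3, 4], T = [5, 6, 7, 8, 9, 10, 11, 12, 13, 14]

Max-flow min-cut theorem verified: both equal 5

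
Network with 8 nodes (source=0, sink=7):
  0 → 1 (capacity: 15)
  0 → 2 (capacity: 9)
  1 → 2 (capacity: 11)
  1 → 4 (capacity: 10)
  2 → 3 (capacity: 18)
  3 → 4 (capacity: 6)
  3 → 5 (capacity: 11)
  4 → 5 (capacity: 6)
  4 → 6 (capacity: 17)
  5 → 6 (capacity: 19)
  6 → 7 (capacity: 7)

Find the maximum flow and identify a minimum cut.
Max flow = 7, Min cut edges: (6,7)

Maximum flow: 7
Minimum cut: (6,7)
Partition: S = [0, 1, 2, 3, 4, 5, 6], T = [7]

Max-flow min-cut theorem verified: both equal 7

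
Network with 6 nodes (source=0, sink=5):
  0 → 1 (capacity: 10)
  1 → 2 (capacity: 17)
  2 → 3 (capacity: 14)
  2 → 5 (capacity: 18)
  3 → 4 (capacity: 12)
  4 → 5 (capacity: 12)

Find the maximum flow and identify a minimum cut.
Max flow = 10, Min cut edges: (0,1)

Maximum flow: 10
Minimum cut: (0,1)
Partition: S = [0], T = [1, 2, 3, 4, 5]

Max-flow min-cut theorem verified: both equal 10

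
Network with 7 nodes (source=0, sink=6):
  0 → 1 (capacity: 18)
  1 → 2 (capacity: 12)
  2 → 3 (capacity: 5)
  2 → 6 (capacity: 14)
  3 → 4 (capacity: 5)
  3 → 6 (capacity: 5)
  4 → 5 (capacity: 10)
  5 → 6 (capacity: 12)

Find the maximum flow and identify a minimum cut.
Max flow = 12, Min cut edges: (1,2)

Maximum flow: 12
Minimum cut: (1,2)
Partition: S = [0, 1], T = [2, 3, 4, 5, 6]

Max-flow min-cut theorem verified: both equal 12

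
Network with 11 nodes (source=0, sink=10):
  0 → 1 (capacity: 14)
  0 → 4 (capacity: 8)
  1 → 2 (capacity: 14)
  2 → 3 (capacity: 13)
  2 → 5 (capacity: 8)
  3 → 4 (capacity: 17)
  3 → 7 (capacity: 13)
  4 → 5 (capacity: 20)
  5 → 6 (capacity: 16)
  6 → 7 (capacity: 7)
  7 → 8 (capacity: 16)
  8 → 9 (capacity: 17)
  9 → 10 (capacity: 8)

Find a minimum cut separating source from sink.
Min cut value = 8, edges: (9,10)

Min cut value: 8
Partition: S = [0, 1, 2, 3, 4, 5, 6, 7, 8, 9], T = [10]
Cut edges: (9,10)

By max-flow min-cut theorem, max flow = min cut = 8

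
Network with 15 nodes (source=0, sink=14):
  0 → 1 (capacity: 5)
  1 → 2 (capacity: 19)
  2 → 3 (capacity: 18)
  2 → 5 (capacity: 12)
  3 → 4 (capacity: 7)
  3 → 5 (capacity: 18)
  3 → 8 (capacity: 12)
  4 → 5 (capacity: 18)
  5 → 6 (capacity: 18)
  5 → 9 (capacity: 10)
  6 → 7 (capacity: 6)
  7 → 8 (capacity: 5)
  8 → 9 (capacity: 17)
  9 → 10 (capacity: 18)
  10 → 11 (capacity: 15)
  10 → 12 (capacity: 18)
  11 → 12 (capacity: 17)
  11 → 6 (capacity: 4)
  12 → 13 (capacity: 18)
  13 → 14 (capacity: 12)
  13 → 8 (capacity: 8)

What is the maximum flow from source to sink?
Maximum flow = 5

Max flow: 5

Flow assignment:
  0 → 1: 5/5
  1 → 2: 5/19
  2 → 5: 5/12
  5 → 9: 5/10
  9 → 10: 5/18
  10 → 12: 5/18
  12 → 13: 5/18
  13 → 14: 5/12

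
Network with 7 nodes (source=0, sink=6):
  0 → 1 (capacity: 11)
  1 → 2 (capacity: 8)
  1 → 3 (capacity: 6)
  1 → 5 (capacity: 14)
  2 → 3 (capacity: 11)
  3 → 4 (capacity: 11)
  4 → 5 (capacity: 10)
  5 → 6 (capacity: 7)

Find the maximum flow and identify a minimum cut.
Max flow = 7, Min cut edges: (5,6)

Maximum flow: 7
Minimum cut: (5,6)
Partition: S = [0, 1, 2, 3, 4, 5], T = [6]

Max-flow min-cut theorem verified: both equal 7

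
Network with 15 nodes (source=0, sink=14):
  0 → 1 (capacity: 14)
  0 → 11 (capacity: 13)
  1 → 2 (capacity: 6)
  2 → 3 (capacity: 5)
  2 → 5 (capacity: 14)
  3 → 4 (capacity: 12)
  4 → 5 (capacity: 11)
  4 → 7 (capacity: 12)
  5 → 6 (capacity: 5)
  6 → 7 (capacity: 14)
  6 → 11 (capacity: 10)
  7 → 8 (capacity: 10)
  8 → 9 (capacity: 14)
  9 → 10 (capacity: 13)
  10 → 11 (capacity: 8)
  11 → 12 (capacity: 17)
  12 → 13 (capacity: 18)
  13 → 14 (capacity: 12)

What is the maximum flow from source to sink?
Maximum flow = 12

Max flow: 12

Flow assignment:
  0 → 1: 6/14
  0 → 11: 6/13
  1 → 2: 6/6
  2 → 3: 1/5
  2 → 5: 5/14
  3 → 4: 1/12
  4 → 7: 1/12
  5 → 6: 5/5
  6 → 11: 5/10
  7 → 8: 1/10
  8 → 9: 1/14
  9 → 10: 1/13
  10 → 11: 1/8
  11 → 12: 12/17
  12 → 13: 12/18
  13 → 14: 12/12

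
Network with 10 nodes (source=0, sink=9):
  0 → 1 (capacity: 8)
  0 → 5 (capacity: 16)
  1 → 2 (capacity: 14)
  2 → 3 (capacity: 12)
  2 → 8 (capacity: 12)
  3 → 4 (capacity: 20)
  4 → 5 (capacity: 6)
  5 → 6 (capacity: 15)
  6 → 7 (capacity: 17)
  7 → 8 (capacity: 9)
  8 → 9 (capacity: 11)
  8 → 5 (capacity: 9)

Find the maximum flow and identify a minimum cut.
Max flow = 11, Min cut edges: (8,9)

Maximum flow: 11
Minimum cut: (8,9)
Partition: S = [0, 1, 2, 3, 4, 5, 6, 7, 8], T = [9]

Max-flow min-cut theorem verified: both equal 11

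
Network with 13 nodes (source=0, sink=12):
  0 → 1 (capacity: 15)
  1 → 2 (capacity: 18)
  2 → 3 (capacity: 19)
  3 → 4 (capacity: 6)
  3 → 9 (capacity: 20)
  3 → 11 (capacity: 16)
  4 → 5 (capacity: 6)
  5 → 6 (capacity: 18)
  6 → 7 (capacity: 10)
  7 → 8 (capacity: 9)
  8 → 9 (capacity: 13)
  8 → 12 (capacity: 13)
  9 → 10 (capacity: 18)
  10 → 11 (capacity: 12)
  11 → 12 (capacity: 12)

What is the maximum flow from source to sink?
Maximum flow = 15

Max flow: 15

Flow assignment:
  0 → 1: 15/15
  1 → 2: 15/18
  2 → 3: 15/19
  3 → 4: 3/6
  3 → 11: 12/16
  4 → 5: 3/6
  5 → 6: 3/18
  6 → 7: 3/10
  7 → 8: 3/9
  8 → 12: 3/13
  11 → 12: 12/12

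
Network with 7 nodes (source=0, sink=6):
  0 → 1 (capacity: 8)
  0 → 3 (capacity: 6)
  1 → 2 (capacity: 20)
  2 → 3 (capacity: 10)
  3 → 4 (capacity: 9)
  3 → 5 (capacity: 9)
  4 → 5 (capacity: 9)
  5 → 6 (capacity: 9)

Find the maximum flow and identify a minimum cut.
Max flow = 9, Min cut edges: (5,6)

Maximum flow: 9
Minimum cut: (5,6)
Partition: S = [0, 1, 2, 3, 4, 5], T = [6]

Max-flow min-cut theorem verified: both equal 9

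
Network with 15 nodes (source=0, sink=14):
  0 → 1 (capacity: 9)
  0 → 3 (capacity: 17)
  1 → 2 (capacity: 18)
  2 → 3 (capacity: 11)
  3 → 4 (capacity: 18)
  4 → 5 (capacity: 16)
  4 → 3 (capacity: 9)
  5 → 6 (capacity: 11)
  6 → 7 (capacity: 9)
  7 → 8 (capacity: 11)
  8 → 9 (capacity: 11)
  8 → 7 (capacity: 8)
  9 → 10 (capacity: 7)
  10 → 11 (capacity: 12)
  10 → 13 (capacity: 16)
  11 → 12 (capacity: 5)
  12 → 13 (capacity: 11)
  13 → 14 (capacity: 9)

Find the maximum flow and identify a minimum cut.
Max flow = 7, Min cut edges: (9,10)

Maximum flow: 7
Minimum cut: (9,10)
Partition: S = [0, 1, 2, 3, 4, 5, 6, 7, 8, 9], T = [10, 11, 12, 13, 14]

Max-flow min-cut theorem verified: both equal 7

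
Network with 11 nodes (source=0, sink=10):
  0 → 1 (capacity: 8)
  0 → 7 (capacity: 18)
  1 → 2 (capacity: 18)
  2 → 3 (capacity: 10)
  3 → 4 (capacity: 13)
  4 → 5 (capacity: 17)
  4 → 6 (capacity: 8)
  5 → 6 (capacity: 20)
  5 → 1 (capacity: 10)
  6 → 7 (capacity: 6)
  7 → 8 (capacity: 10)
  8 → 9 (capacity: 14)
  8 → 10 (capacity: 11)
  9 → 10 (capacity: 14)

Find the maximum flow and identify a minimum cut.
Max flow = 10, Min cut edges: (7,8)

Maximum flow: 10
Minimum cut: (7,8)
Partition: S = [0, 1, 2, 3, 4, 5, 6, 7], T = [8, 9, 10]

Max-flow min-cut theorem verified: both equal 10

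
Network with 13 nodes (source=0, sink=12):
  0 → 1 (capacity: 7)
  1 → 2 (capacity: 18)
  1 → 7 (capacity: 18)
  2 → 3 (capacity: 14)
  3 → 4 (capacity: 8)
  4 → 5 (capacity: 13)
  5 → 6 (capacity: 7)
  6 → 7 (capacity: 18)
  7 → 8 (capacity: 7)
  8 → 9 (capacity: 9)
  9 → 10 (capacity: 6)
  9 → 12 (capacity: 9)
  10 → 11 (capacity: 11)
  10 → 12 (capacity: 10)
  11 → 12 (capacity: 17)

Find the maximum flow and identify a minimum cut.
Max flow = 7, Min cut edges: (7,8)

Maximum flow: 7
Minimum cut: (7,8)
Partition: S = [0, 1, 2, 3, 4, 5, 6, 7], T = [8, 9, 10, 11, 12]

Max-flow min-cut theorem verified: both equal 7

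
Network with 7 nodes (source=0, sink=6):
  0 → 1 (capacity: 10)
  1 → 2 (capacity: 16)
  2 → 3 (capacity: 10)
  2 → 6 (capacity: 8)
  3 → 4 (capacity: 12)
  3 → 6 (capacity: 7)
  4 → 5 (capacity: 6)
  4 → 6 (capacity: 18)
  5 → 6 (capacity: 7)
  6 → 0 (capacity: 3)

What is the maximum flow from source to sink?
Maximum flow = 10

Max flow: 10

Flow assignment:
  0 → 1: 10/10
  1 → 2: 10/16
  2 → 3: 2/10
  2 → 6: 8/8
  3 → 6: 2/7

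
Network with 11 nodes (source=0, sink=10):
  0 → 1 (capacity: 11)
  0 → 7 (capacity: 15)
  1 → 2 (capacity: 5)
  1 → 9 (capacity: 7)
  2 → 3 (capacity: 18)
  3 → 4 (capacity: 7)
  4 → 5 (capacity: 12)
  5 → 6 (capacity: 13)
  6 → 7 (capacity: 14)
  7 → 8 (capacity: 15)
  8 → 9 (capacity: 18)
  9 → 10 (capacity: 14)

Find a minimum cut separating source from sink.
Min cut value = 14, edges: (9,10)

Min cut value: 14
Partition: S = [0, 1, 2, 3, 4, 5, 6, 7, 8, 9], T = [10]
Cut edges: (9,10)

By max-flow min-cut theorem, max flow = min cut = 14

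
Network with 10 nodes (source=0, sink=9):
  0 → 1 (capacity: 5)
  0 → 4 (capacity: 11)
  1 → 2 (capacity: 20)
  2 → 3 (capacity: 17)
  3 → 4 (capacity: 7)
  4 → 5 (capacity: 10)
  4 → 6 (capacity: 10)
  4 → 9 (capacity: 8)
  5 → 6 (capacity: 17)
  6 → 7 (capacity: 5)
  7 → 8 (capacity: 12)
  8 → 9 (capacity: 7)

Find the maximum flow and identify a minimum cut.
Max flow = 13, Min cut edges: (4,9), (6,7)

Maximum flow: 13
Minimum cut: (4,9), (6,7)
Partition: S = [0, 1, 2, 3, 4, 5, 6], T = [7, 8, 9]

Max-flow min-cut theorem verified: both equal 13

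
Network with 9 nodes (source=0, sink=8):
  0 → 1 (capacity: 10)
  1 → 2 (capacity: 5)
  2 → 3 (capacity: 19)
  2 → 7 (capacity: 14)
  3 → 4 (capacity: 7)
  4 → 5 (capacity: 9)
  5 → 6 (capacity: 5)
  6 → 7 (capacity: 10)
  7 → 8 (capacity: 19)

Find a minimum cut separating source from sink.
Min cut value = 5, edges: (1,2)

Min cut value: 5
Partition: S = [0, 1], T = [2, 3, 4, 5, 6, 7, 8]
Cut edges: (1,2)

By max-flow min-cut theorem, max flow = min cut = 5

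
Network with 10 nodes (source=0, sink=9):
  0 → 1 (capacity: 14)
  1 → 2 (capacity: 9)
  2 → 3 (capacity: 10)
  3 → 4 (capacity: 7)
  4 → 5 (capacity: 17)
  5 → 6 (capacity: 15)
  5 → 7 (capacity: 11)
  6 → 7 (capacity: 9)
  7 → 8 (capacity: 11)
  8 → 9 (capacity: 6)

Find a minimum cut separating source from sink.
Min cut value = 6, edges: (8,9)

Min cut value: 6
Partition: S = [0, 1, 2, 3, 4, 5, 6, 7, 8], T = [9]
Cut edges: (8,9)

By max-flow min-cut theorem, max flow = min cut = 6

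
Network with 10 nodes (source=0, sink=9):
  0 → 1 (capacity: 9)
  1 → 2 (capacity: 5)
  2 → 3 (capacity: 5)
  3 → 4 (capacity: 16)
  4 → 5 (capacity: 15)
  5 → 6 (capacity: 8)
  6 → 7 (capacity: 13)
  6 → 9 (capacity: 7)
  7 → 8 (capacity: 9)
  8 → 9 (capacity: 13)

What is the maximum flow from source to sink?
Maximum flow = 5

Max flow: 5

Flow assignment:
  0 → 1: 5/9
  1 → 2: 5/5
  2 → 3: 5/5
  3 → 4: 5/16
  4 → 5: 5/15
  5 → 6: 5/8
  6 → 9: 5/7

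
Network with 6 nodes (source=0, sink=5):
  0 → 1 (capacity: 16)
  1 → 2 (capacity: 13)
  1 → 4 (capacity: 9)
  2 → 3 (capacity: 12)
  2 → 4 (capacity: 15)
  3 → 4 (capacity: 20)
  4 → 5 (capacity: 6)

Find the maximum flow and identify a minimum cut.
Max flow = 6, Min cut edges: (4,5)

Maximum flow: 6
Minimum cut: (4,5)
Partition: S = [0, 1, 2, 3, 4], T = [5]

Max-flow min-cut theorem verified: both equal 6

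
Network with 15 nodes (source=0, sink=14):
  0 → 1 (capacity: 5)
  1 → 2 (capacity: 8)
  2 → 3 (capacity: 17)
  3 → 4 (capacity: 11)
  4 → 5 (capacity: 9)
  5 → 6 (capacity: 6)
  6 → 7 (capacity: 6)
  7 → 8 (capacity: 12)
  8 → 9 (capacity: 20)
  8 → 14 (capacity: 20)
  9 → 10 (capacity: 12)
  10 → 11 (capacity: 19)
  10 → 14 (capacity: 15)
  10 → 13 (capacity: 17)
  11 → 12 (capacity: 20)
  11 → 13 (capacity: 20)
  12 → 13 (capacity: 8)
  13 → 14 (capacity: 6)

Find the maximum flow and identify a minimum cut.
Max flow = 5, Min cut edges: (0,1)

Maximum flow: 5
Minimum cut: (0,1)
Partition: S = [0], T = [1, 2, 3, 4, 5, 6, 7, 8, 9, 10, 11, 12, 13, 14]

Max-flow min-cut theorem verified: both equal 5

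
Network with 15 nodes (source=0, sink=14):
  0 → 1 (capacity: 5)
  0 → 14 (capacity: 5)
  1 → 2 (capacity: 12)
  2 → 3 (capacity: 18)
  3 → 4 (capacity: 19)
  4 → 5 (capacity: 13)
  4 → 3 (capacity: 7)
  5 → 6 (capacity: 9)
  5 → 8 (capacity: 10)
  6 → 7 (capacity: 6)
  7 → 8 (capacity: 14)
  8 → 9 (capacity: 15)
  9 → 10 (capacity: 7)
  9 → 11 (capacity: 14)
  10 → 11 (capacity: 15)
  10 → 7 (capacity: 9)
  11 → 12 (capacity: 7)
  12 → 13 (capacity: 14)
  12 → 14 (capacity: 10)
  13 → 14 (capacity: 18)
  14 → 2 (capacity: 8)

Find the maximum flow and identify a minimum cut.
Max flow = 10, Min cut edges: (0,1), (0,14)

Maximum flow: 10
Minimum cut: (0,1), (0,14)
Partition: S = [0], T = [1, 2, 3, 4, 5, 6, 7, 8, 9, 10, 11, 12, 13, 14]

Max-flow min-cut theorem verified: both equal 10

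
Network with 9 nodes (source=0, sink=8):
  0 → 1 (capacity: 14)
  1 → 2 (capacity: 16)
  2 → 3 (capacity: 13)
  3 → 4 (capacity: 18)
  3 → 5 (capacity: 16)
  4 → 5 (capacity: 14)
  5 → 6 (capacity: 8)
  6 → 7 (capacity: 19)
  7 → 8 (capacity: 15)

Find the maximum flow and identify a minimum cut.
Max flow = 8, Min cut edges: (5,6)

Maximum flow: 8
Minimum cut: (5,6)
Partition: S = [0, 1, 2, 3, 4, 5], T = [6, 7, 8]

Max-flow min-cut theorem verified: both equal 8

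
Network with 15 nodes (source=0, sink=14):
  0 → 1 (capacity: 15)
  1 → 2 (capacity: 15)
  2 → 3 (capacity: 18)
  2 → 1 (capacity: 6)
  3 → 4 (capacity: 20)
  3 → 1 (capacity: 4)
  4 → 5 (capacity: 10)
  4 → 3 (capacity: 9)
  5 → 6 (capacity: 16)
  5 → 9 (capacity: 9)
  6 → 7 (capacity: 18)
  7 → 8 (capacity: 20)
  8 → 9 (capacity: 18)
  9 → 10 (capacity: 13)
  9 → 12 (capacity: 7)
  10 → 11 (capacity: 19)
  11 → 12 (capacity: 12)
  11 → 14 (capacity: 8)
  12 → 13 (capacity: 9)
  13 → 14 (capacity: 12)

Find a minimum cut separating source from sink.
Min cut value = 10, edges: (4,5)

Min cut value: 10
Partition: S = [0, 1, 2, 3, 4], T = [5, 6, 7, 8, 9, 10, 11, 12, 13, 14]
Cut edges: (4,5)

By max-flow min-cut theorem, max flow = min cut = 10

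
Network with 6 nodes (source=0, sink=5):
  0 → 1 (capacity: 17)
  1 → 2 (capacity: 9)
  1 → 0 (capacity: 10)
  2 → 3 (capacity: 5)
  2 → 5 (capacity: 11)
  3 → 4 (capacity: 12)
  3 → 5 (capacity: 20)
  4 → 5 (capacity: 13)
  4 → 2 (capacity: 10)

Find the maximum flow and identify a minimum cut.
Max flow = 9, Min cut edges: (1,2)

Maximum flow: 9
Minimum cut: (1,2)
Partition: S = [0, 1], T = [2, 3, 4, 5]

Max-flow min-cut theorem verified: both equal 9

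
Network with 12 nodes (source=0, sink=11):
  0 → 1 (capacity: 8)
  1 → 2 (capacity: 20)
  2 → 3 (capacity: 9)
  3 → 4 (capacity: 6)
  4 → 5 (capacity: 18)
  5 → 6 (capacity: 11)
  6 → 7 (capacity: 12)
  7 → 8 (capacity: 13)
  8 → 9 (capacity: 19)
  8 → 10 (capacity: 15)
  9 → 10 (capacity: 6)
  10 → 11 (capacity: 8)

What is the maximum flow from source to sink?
Maximum flow = 6

Max flow: 6

Flow assignment:
  0 → 1: 6/8
  1 → 2: 6/20
  2 → 3: 6/9
  3 → 4: 6/6
  4 → 5: 6/18
  5 → 6: 6/11
  6 → 7: 6/12
  7 → 8: 6/13
  8 → 10: 6/15
  10 → 11: 6/8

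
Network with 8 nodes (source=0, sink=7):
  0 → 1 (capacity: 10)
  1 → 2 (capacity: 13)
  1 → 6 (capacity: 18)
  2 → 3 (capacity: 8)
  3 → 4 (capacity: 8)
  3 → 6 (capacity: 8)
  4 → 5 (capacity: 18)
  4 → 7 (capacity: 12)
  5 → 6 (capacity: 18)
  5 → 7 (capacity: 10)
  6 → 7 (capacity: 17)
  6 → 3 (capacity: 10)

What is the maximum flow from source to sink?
Maximum flow = 10

Max flow: 10

Flow assignment:
  0 → 1: 10/10
  1 → 6: 10/18
  6 → 7: 10/17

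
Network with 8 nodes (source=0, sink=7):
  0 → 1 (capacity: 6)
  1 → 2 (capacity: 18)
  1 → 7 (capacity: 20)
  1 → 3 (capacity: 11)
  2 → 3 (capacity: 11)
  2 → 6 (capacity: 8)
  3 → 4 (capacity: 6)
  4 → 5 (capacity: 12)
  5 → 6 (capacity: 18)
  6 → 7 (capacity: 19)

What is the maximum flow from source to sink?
Maximum flow = 6

Max flow: 6

Flow assignment:
  0 → 1: 6/6
  1 → 7: 6/20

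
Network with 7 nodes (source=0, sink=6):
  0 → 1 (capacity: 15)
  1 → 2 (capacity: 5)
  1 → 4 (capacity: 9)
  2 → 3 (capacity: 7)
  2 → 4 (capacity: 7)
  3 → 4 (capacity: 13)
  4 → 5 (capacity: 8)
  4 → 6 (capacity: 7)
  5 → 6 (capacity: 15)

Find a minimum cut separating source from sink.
Min cut value = 14, edges: (1,2), (1,4)

Min cut value: 14
Partition: S = [0, 1], T = [2, 3, 4, 5, 6]
Cut edges: (1,2), (1,4)

By max-flow min-cut theorem, max flow = min cut = 14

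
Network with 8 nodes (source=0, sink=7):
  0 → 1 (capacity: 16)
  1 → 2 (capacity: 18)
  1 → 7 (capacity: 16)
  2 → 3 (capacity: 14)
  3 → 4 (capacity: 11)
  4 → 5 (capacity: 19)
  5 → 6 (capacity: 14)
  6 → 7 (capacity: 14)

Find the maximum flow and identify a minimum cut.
Max flow = 16, Min cut edges: (0,1)

Maximum flow: 16
Minimum cut: (0,1)
Partition: S = [0], T = [1, 2, 3, 4, 5, 6, 7]

Max-flow min-cut theorem verified: both equal 16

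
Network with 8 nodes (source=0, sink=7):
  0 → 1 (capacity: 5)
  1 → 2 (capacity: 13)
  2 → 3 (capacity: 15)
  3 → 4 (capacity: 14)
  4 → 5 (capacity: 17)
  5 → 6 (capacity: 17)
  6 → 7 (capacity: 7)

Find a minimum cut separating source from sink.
Min cut value = 5, edges: (0,1)

Min cut value: 5
Partition: S = [0], T = [1, 2, 3, 4, 5, 6, 7]
Cut edges: (0,1)

By max-flow min-cut theorem, max flow = min cut = 5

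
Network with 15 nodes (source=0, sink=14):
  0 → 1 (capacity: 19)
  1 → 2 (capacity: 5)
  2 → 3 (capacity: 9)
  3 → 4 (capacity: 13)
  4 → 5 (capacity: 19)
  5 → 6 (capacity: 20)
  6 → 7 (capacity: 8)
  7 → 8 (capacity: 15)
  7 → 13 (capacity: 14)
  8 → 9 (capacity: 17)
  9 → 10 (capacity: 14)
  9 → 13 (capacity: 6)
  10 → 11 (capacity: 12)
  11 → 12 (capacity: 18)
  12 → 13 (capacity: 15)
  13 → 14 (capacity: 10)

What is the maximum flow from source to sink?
Maximum flow = 5

Max flow: 5

Flow assignment:
  0 → 1: 5/19
  1 → 2: 5/5
  2 → 3: 5/9
  3 → 4: 5/13
  4 → 5: 5/19
  5 → 6: 5/20
  6 → 7: 5/8
  7 → 13: 5/14
  13 → 14: 5/10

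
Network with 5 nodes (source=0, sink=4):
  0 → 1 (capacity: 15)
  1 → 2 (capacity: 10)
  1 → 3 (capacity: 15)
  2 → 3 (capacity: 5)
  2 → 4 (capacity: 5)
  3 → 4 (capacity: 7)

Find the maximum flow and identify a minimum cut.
Max flow = 12, Min cut edges: (2,4), (3,4)

Maximum flow: 12
Minimum cut: (2,4), (3,4)
Partition: S = [0, 1, 2, 3], T = [4]

Max-flow min-cut theorem verified: both equal 12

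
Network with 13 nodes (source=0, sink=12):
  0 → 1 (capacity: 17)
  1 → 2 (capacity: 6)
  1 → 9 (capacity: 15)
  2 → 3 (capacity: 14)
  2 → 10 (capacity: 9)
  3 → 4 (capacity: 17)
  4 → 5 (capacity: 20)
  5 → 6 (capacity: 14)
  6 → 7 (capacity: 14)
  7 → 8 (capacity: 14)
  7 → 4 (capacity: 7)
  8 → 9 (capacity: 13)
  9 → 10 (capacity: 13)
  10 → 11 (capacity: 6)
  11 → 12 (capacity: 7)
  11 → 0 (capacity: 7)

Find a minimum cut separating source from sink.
Min cut value = 6, edges: (10,11)

Min cut value: 6
Partition: S = [0, 1, 2, 3, 4, 5, 6, 7, 8, 9, 10], T = [11, 12]
Cut edges: (10,11)

By max-flow min-cut theorem, max flow = min cut = 6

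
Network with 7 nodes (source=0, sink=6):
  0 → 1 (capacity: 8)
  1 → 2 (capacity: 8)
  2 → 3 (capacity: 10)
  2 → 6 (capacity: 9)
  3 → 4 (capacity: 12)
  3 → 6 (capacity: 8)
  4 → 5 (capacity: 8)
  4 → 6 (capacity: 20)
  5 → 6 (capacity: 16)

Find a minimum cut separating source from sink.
Min cut value = 8, edges: (1,2)

Min cut value: 8
Partition: S = [0, 1], T = [2, 3, 4, 5, 6]
Cut edges: (1,2)

By max-flow min-cut theorem, max flow = min cut = 8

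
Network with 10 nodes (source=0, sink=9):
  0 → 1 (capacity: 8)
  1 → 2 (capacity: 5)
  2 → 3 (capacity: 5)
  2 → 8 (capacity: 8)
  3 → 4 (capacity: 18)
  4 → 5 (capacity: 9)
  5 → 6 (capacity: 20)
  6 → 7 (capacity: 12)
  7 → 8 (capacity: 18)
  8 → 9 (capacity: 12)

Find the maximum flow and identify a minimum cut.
Max flow = 5, Min cut edges: (1,2)

Maximum flow: 5
Minimum cut: (1,2)
Partition: S = [0, 1], T = [2, 3, 4, 5, 6, 7, 8, 9]

Max-flow min-cut theorem verified: both equal 5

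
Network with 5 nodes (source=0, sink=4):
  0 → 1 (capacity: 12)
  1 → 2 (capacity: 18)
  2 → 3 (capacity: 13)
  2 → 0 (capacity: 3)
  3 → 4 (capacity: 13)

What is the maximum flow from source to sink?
Maximum flow = 12

Max flow: 12

Flow assignment:
  0 → 1: 12/12
  1 → 2: 12/18
  2 → 3: 12/13
  3 → 4: 12/13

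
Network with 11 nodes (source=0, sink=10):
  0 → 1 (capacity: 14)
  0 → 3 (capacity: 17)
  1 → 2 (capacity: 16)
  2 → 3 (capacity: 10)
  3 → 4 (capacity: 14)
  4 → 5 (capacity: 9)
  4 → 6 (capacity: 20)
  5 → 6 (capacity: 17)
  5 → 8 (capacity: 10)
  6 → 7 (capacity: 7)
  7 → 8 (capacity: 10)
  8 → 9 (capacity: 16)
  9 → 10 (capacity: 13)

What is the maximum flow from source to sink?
Maximum flow = 13

Max flow: 13

Flow assignment:
  0 → 3: 13/17
  3 → 4: 13/14
  4 → 5: 8/9
  4 → 6: 5/20
  5 → 8: 8/10
  6 → 7: 5/7
  7 → 8: 5/10
  8 → 9: 13/16
  9 → 10: 13/13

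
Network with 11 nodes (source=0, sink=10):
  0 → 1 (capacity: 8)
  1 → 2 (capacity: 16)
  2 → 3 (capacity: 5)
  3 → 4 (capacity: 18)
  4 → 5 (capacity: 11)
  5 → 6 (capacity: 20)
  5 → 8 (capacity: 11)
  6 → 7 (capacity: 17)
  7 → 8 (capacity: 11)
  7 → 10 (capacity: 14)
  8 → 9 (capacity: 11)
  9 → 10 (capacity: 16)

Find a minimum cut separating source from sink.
Min cut value = 5, edges: (2,3)

Min cut value: 5
Partition: S = [0, 1, 2], T = [3, 4, 5, 6, 7, 8, 9, 10]
Cut edges: (2,3)

By max-flow min-cut theorem, max flow = min cut = 5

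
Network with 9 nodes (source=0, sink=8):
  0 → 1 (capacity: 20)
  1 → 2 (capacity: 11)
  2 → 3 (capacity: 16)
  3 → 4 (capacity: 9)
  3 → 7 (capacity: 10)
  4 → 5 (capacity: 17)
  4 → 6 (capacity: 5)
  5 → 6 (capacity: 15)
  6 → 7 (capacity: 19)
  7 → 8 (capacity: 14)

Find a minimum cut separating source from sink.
Min cut value = 11, edges: (1,2)

Min cut value: 11
Partition: S = [0, 1], T = [2, 3, 4, 5, 6, 7, 8]
Cut edges: (1,2)

By max-flow min-cut theorem, max flow = min cut = 11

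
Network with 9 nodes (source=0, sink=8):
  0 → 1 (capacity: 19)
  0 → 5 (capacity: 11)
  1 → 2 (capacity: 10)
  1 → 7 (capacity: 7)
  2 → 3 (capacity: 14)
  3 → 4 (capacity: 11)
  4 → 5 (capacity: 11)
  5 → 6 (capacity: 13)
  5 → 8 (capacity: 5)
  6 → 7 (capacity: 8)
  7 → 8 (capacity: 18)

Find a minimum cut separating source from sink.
Min cut value = 20, edges: (1,7), (5,8), (6,7)

Min cut value: 20
Partition: S = [0, 1, 2, 3, 4, 5, 6], T = [7, 8]
Cut edges: (1,7), (5,8), (6,7)

By max-flow min-cut theorem, max flow = min cut = 20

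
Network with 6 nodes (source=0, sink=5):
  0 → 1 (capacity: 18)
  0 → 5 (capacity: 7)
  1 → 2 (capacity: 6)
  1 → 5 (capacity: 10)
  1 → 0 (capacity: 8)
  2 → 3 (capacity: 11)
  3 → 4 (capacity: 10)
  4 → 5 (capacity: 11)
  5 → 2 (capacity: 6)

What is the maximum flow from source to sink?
Maximum flow = 23

Max flow: 23

Flow assignment:
  0 → 1: 16/18
  0 → 5: 7/7
  1 → 2: 6/6
  1 → 5: 10/10
  2 → 3: 6/11
  3 → 4: 6/10
  4 → 5: 6/11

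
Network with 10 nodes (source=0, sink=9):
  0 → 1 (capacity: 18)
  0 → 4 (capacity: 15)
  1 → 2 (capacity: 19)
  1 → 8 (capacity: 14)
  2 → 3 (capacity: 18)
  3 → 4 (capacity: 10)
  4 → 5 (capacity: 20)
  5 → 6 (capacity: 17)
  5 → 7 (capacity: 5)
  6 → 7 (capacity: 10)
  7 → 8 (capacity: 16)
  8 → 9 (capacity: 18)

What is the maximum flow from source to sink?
Maximum flow = 18

Max flow: 18

Flow assignment:
  0 → 1: 7/18
  0 → 4: 11/15
  1 → 2: 4/19
  1 → 8: 3/14
  2 → 3: 4/18
  3 → 4: 4/10
  4 → 5: 15/20
  5 → 6: 10/17
  5 → 7: 5/5
  6 → 7: 10/10
  7 → 8: 15/16
  8 → 9: 18/18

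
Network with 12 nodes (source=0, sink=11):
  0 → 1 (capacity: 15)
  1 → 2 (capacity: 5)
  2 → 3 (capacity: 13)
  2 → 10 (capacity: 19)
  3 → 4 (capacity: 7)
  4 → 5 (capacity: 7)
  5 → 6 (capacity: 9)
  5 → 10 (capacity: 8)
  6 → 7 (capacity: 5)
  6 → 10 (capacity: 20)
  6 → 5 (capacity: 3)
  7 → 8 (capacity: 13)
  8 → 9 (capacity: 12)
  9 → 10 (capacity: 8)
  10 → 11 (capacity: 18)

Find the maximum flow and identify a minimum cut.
Max flow = 5, Min cut edges: (1,2)

Maximum flow: 5
Minimum cut: (1,2)
Partition: S = [0, 1], T = [2, 3, 4, 5, 6, 7, 8, 9, 10, 11]

Max-flow min-cut theorem verified: both equal 5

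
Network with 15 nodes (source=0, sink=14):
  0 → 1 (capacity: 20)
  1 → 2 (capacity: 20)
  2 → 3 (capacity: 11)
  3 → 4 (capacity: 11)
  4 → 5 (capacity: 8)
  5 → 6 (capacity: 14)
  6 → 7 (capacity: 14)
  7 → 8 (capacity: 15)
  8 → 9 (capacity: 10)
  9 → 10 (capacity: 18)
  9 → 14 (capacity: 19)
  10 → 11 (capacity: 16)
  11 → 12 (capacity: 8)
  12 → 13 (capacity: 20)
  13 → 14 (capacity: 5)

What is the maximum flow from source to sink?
Maximum flow = 8

Max flow: 8

Flow assignment:
  0 → 1: 8/20
  1 → 2: 8/20
  2 → 3: 8/11
  3 → 4: 8/11
  4 → 5: 8/8
  5 → 6: 8/14
  6 → 7: 8/14
  7 → 8: 8/15
  8 → 9: 8/10
  9 → 14: 8/19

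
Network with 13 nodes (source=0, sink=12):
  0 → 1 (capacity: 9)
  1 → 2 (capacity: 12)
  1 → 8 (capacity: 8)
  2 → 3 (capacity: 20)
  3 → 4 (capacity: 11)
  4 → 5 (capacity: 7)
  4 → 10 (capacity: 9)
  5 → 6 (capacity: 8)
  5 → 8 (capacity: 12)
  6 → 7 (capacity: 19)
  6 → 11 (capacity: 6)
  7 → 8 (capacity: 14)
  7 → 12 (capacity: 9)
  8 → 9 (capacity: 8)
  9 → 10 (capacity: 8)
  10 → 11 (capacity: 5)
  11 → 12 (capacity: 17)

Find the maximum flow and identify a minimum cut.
Max flow = 9, Min cut edges: (0,1)

Maximum flow: 9
Minimum cut: (0,1)
Partition: S = [0], T = [1, 2, 3, 4, 5, 6, 7, 8, 9, 10, 11, 12]

Max-flow min-cut theorem verified: both equal 9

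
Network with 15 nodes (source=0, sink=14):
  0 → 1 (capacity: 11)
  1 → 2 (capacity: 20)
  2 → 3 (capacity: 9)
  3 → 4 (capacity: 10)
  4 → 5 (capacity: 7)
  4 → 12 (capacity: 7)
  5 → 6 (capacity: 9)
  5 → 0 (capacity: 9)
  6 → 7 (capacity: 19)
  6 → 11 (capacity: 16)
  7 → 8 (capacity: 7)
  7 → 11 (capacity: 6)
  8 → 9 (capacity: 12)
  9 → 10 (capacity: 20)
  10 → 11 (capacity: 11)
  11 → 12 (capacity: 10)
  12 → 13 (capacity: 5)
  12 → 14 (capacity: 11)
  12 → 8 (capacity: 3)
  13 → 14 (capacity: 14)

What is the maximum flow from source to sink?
Maximum flow = 9

Max flow: 9

Flow assignment:
  0 → 1: 9/11
  1 → 2: 9/20
  2 → 3: 9/9
  3 → 4: 9/10
  4 → 5: 2/7
  4 → 12: 7/7
  5 → 6: 2/9
  6 → 11: 2/16
  11 → 12: 2/10
  12 → 14: 9/11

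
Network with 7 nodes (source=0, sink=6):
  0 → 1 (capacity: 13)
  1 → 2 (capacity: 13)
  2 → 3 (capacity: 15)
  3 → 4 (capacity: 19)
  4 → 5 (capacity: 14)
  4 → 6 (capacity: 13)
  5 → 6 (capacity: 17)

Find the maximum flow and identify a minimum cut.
Max flow = 13, Min cut edges: (1,2)

Maximum flow: 13
Minimum cut: (1,2)
Partition: S = [0, 1], T = [2, 3, 4, 5, 6]

Max-flow min-cut theorem verified: both equal 13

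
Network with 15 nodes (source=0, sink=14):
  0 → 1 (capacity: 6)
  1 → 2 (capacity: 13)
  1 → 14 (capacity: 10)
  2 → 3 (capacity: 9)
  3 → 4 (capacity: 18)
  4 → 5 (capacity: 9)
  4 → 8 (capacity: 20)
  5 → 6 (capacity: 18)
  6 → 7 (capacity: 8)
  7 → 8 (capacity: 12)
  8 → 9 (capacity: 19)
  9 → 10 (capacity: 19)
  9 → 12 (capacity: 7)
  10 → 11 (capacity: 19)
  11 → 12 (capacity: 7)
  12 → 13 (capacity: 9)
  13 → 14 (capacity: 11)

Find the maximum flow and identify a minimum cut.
Max flow = 6, Min cut edges: (0,1)

Maximum flow: 6
Minimum cut: (0,1)
Partition: S = [0], T = [1, 2, 3, 4, 5, 6, 7, 8, 9, 10, 11, 12, 13, 14]

Max-flow min-cut theorem verified: both equal 6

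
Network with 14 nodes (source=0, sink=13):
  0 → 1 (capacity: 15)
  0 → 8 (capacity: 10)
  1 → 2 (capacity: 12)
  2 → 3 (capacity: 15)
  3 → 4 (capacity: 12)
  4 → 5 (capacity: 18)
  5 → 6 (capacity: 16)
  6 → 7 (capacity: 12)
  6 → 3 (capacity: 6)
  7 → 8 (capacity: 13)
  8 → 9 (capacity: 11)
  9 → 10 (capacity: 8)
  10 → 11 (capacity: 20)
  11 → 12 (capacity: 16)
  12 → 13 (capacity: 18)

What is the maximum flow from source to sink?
Maximum flow = 8

Max flow: 8

Flow assignment:
  0 → 1: 8/15
  1 → 2: 8/12
  2 → 3: 8/15
  3 → 4: 12/12
  4 → 5: 12/18
  5 → 6: 12/16
  6 → 7: 8/12
  6 → 3: 4/6
  7 → 8: 8/13
  8 → 9: 8/11
  9 → 10: 8/8
  10 → 11: 8/20
  11 → 12: 8/16
  12 → 13: 8/18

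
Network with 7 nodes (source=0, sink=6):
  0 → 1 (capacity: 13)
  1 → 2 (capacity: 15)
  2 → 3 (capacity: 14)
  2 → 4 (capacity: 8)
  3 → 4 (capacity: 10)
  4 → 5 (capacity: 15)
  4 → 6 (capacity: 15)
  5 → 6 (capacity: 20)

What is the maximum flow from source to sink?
Maximum flow = 13

Max flow: 13

Flow assignment:
  0 → 1: 13/13
  1 → 2: 13/15
  2 → 3: 5/14
  2 → 4: 8/8
  3 → 4: 5/10
  4 → 6: 13/15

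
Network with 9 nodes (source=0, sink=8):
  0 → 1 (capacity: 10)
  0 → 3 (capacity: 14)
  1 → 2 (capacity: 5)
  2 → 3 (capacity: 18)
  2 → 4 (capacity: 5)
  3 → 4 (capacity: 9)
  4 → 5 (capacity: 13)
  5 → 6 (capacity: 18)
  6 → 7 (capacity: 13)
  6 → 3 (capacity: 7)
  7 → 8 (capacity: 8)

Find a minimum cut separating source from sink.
Min cut value = 8, edges: (7,8)

Min cut value: 8
Partition: S = [0, 1, 2, 3, 4, 5, 6, 7], T = [8]
Cut edges: (7,8)

By max-flow min-cut theorem, max flow = min cut = 8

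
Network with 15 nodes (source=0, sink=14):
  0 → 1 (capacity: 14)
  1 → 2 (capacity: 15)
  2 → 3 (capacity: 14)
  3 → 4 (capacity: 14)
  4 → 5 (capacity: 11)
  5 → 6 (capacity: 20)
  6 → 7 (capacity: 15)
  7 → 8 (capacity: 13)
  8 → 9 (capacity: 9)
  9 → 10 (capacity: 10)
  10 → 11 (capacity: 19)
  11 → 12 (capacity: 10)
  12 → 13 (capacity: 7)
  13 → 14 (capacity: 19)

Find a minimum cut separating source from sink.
Min cut value = 7, edges: (12,13)

Min cut value: 7
Partition: S = [0, 1, 2, 3, 4, 5, 6, 7, 8, 9, 10, 11, 12], T = [13, 14]
Cut edges: (12,13)

By max-flow min-cut theorem, max flow = min cut = 7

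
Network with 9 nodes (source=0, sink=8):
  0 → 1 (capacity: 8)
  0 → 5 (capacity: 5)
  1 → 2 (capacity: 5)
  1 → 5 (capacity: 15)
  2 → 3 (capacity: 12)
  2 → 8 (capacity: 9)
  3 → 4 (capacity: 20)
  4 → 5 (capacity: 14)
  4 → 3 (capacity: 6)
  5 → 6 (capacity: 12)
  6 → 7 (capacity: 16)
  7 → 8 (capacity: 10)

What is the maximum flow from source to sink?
Maximum flow = 13

Max flow: 13

Flow assignment:
  0 → 1: 8/8
  0 → 5: 5/5
  1 → 2: 5/5
  1 → 5: 3/15
  2 → 8: 5/9
  5 → 6: 8/12
  6 → 7: 8/16
  7 → 8: 8/10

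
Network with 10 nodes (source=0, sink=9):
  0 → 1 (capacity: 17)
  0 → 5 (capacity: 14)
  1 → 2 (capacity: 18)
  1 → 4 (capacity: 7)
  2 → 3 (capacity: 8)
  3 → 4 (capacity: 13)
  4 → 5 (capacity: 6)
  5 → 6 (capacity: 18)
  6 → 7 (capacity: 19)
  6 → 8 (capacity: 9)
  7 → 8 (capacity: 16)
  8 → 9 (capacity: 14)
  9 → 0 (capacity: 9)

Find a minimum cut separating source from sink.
Min cut value = 14, edges: (8,9)

Min cut value: 14
Partition: S = [0, 1, 2, 3, 4, 5, 6, 7, 8], T = [9]
Cut edges: (8,9)

By max-flow min-cut theorem, max flow = min cut = 14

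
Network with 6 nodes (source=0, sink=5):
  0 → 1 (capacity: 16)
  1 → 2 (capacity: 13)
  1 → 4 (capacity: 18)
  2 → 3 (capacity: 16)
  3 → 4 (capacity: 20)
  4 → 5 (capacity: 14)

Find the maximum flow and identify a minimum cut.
Max flow = 14, Min cut edges: (4,5)

Maximum flow: 14
Minimum cut: (4,5)
Partition: S = [0, 1, 2, 3, 4], T = [5]

Max-flow min-cut theorem verified: both equal 14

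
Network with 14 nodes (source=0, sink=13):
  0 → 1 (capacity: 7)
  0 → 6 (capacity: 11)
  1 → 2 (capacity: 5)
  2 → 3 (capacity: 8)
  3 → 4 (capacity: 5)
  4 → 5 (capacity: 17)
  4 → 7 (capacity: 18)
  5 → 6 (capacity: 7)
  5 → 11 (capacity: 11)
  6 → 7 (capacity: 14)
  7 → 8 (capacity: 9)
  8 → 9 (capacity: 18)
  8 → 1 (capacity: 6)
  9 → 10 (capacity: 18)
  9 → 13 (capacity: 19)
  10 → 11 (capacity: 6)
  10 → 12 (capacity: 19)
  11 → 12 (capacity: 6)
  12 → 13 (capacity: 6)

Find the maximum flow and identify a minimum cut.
Max flow = 14, Min cut edges: (3,4), (7,8)

Maximum flow: 14
Minimum cut: (3,4), (7,8)
Partition: S = [0, 1, 2, 3, 6, 7], T = [4, 5, 8, 9, 10, 11, 12, 13]

Max-flow min-cut theorem verified: both equal 14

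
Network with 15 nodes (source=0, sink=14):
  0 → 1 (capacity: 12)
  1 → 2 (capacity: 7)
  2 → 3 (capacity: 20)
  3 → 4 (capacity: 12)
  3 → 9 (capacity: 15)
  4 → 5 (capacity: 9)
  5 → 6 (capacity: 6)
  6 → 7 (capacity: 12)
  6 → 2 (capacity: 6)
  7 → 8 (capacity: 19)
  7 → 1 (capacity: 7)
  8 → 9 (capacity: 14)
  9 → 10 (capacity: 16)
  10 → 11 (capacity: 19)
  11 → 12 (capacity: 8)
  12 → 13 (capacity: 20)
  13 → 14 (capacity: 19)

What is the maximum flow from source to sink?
Maximum flow = 7

Max flow: 7

Flow assignment:
  0 → 1: 7/12
  1 → 2: 7/7
  2 → 3: 7/20
  3 → 9: 7/15
  9 → 10: 7/16
  10 → 11: 7/19
  11 → 12: 7/8
  12 → 13: 7/20
  13 → 14: 7/19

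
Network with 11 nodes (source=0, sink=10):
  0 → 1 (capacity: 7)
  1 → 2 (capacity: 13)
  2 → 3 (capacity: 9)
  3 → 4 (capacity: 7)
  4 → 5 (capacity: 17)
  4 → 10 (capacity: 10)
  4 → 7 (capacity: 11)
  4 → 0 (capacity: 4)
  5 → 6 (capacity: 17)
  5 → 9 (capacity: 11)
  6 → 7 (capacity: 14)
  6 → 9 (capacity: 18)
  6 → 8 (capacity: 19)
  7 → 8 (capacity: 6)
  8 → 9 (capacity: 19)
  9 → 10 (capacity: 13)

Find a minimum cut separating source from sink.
Min cut value = 7, edges: (3,4)

Min cut value: 7
Partition: S = [0, 1, 2, 3], T = [4, 5, 6, 7, 8, 9, 10]
Cut edges: (3,4)

By max-flow min-cut theorem, max flow = min cut = 7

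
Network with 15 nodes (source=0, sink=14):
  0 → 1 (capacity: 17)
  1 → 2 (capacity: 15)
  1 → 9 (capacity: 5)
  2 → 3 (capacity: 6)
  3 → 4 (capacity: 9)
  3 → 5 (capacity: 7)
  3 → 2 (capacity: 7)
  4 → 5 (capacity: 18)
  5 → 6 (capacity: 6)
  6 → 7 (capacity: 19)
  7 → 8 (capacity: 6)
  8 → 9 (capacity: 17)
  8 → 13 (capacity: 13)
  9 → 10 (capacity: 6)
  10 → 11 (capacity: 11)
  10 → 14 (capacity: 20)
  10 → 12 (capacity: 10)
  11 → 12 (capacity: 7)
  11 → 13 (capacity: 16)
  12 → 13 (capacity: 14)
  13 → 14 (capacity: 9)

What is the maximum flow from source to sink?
Maximum flow = 11

Max flow: 11

Flow assignment:
  0 → 1: 11/17
  1 → 2: 6/15
  1 → 9: 5/5
  2 → 3: 6/6
  3 → 5: 6/7
  5 → 6: 6/6
  6 → 7: 6/19
  7 → 8: 6/6
  8 → 13: 6/13
  9 → 10: 5/6
  10 → 14: 5/20
  13 → 14: 6/9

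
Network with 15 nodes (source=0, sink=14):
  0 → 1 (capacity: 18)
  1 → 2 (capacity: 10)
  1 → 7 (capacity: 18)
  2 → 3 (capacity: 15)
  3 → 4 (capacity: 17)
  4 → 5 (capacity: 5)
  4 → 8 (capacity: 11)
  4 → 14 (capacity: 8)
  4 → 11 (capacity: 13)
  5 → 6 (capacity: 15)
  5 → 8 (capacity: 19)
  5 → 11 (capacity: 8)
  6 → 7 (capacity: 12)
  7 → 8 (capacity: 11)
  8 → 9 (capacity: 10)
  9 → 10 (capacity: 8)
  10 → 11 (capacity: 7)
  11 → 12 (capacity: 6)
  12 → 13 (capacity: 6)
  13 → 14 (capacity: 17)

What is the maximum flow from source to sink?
Maximum flow = 14

Max flow: 14

Flow assignment:
  0 → 1: 14/18
  1 → 2: 8/10
  1 → 7: 6/18
  2 → 3: 8/15
  3 → 4: 8/17
  4 → 14: 8/8
  7 → 8: 6/11
  8 → 9: 6/10
  9 → 10: 6/8
  10 → 11: 6/7
  11 → 12: 6/6
  12 → 13: 6/6
  13 → 14: 6/17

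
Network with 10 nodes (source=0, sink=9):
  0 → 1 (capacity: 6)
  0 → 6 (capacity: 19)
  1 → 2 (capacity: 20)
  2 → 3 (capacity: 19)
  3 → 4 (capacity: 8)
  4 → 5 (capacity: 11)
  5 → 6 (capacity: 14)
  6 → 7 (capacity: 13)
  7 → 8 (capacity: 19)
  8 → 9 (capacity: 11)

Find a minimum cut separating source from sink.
Min cut value = 11, edges: (8,9)

Min cut value: 11
Partition: S = [0, 1, 2, 3, 4, 5, 6, 7, 8], T = [9]
Cut edges: (8,9)

By max-flow min-cut theorem, max flow = min cut = 11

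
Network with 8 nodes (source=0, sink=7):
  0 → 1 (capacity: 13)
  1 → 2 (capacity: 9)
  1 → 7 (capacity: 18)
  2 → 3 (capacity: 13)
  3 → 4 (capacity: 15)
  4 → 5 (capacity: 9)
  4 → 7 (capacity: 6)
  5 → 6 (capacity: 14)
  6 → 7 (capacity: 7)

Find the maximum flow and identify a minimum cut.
Max flow = 13, Min cut edges: (0,1)

Maximum flow: 13
Minimum cut: (0,1)
Partition: S = [0], T = [1, 2, 3, 4, 5, 6, 7]

Max-flow min-cut theorem verified: both equal 13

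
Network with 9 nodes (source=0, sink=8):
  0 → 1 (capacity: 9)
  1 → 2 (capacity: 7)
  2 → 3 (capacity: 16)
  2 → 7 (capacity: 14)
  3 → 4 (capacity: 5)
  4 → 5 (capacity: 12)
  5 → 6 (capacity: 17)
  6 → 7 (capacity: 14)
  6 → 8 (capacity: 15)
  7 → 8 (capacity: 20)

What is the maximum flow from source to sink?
Maximum flow = 7

Max flow: 7

Flow assignment:
  0 → 1: 7/9
  1 → 2: 7/7
  2 → 7: 7/14
  7 → 8: 7/20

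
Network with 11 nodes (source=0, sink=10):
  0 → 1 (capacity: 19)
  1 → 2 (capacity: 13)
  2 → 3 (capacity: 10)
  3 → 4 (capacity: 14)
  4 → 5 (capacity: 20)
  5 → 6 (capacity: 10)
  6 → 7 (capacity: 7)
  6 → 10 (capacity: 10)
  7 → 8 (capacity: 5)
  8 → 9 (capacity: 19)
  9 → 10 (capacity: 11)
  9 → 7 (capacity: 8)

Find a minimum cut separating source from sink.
Min cut value = 10, edges: (5,6)

Min cut value: 10
Partition: S = [0, 1, 2, 3, 4, 5], T = [6, 7, 8, 9, 10]
Cut edges: (5,6)

By max-flow min-cut theorem, max flow = min cut = 10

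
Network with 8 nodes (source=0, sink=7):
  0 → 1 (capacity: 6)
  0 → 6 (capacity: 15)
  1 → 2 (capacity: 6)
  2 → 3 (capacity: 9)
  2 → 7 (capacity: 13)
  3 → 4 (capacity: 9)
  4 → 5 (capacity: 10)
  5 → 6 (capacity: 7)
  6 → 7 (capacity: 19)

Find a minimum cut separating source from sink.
Min cut value = 21, edges: (0,6), (1,2)

Min cut value: 21
Partition: S = [0, 1], T = [2, 3, 4, 5, 6, 7]
Cut edges: (0,6), (1,2)

By max-flow min-cut theorem, max flow = min cut = 21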